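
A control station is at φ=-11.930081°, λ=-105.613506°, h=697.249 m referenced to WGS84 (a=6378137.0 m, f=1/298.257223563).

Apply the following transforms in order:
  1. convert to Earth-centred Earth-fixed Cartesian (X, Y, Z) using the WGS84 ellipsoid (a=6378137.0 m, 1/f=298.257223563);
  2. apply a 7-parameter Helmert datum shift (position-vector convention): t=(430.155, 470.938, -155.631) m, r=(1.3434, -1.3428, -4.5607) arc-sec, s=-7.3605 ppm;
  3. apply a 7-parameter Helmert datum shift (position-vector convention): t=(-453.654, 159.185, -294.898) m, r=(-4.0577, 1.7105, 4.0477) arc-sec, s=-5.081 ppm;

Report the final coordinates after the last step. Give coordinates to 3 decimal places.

start: φ=-11.930081°, λ=-105.613506°, h=697.249 m
→ ECEF (a=6378137.000, f=1/298.257223563): X=-1680000.6572, Y=-6011614.7760, Z=-1309980.1242
→ Helmert 7p (PV): X=-1679682.5297, Y=-6011053.9117, Z=-1310176.2033
→ Helmert 7p (PV): X=-1680020.5550, Y=-6010922.9201, Z=-1310332.2646

X=-1680020.555 m, Y=-6010922.920 m, Z=-1310332.265 m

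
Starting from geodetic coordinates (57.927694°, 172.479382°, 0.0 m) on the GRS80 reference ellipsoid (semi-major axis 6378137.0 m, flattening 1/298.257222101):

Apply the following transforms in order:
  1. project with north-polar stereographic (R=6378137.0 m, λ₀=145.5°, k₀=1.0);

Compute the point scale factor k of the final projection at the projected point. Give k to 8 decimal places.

start: φ=57.927694°, λ=172.479382°, h=0.000 m
→ into stereo (λ₀=145.5°): φ=57.92769400°, λ−λ₀=26.97938200°
scale k = 1.08261507

1.08261507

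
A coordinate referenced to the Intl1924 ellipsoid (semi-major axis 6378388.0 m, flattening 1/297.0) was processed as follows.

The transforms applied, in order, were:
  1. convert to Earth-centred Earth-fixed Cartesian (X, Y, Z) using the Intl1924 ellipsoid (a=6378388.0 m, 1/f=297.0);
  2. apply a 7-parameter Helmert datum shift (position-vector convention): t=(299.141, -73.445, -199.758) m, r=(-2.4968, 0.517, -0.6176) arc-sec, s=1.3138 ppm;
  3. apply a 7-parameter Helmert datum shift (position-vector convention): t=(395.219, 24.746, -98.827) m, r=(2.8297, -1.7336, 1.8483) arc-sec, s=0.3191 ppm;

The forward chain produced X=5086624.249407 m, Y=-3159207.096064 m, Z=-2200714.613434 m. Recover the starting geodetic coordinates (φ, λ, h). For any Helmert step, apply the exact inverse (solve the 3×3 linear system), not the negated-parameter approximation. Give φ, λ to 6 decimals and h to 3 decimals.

φ=-20.304928°, λ=-31.847188°, h=2945.574 m

start: X=5086624.2494, Y=-3159207.0961, Z=-2200714.6134 m
→ Helmert⁻¹: X=5086180.6019, Y=-3159306.6000, Z=-2200614.4904
→ Helmert⁻¹: X=5085889.7537, Y=-3159187.1403, Z=-2200437.3352
→ geod (Bowring, a=6378388.000): φ=-20.30492800°, λ=-31.84718800°, h=2945.5740 m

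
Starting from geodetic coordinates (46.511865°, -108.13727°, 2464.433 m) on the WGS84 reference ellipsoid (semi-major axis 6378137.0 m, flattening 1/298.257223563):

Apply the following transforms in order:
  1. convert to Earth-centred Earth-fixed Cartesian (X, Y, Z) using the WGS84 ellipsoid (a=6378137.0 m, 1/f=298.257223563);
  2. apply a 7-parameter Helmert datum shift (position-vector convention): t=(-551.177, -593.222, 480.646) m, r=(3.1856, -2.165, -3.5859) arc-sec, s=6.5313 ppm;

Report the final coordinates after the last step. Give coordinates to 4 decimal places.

X=-1370038.9077 m, Y=-4181012.9028 m, Z=4606807.9731 m

start: φ=46.511865°, λ=-108.137270°, h=2464.433 m
→ ECEF (a=6378137.000, f=1/298.257223563): X=-1369357.7617, Y=-4180345.0417, Z=4606376.1772
→ Helmert 7p (PV): X=-1370038.9077, Y=-4181012.9028, Z=4606807.9731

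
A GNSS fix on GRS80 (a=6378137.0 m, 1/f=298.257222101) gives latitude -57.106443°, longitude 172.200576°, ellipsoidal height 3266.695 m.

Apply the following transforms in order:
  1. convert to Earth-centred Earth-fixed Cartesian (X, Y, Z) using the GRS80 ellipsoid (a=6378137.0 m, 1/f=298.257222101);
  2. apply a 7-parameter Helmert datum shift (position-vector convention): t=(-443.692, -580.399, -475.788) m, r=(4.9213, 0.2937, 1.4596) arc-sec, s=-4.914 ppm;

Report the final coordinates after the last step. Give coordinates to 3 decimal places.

X=-3442118.711 m, Y=470936.624 m, Z=-5335523.189 m

start: φ=-57.106443°, λ=172.200576°, h=3266.695 m
→ ECEF (a=6378137.000, f=1/298.257222101): X=-3441680.9986, Y=471416.4040, Z=-5335089.7659
→ Helmert 7p (PV): X=-3442118.7107, Y=470936.6241, Z=-5335523.1891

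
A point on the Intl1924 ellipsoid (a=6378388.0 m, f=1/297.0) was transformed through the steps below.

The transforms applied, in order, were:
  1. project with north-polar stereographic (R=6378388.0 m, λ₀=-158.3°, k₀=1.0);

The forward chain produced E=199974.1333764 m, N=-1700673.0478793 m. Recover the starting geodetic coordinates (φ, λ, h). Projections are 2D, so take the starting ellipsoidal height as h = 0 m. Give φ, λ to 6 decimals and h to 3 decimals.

start: E=199974.1334, N=-1700673.0479 m
→ stereo⁻¹: φ=74.70934900°, λ=-151.59365400°

φ=74.709349°, λ=-151.593654°, h=0.000 m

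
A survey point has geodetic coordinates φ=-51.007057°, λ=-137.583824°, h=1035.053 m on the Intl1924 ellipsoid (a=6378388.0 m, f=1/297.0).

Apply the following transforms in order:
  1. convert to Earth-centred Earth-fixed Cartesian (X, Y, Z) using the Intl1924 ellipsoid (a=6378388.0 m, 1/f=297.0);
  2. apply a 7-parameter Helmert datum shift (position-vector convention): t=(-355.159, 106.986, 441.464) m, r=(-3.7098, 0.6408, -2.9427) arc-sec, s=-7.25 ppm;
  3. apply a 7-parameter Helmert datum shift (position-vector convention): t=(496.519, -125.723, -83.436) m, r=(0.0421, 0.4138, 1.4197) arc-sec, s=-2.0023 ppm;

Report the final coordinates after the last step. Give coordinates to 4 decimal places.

start: φ=-51.007057°, λ=-137.583824°, h=1035.053 m
→ ECEF (a=6378388.000, f=1/297.0): X=-2969496.8931, Y=-2713061.0592, Z=-4934939.0884
→ Helmert 7p (PV): X=-2969884.5604, Y=-2712980.7964, Z=-4934403.8251
→ Helmert 7p (PV): X=-2969373.3208, Y=-2713120.5215, Z=-4934471.9767

X=-2969373.3208 m, Y=-2713120.5215 m, Z=-4934471.9767 m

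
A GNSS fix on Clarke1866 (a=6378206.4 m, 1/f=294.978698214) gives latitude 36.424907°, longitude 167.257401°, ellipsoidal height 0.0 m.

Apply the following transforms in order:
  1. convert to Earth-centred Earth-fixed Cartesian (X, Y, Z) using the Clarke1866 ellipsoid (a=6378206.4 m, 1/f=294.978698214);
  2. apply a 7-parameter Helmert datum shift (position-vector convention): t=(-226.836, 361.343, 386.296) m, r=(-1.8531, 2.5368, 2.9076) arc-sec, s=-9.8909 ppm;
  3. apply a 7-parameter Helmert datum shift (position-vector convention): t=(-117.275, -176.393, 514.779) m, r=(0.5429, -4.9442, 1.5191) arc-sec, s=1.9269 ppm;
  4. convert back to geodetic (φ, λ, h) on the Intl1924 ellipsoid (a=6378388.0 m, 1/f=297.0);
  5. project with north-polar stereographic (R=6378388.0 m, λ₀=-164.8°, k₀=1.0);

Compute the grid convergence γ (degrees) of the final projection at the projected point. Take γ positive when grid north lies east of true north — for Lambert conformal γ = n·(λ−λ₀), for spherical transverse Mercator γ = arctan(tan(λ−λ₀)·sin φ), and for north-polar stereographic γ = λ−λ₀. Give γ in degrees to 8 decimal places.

start: φ=36.424907°, λ=167.257401°, h=0.000 m
→ ECEF (a=6378206.400, f=1/294.978698214): X=-5011716.1770, Y=1133355.0926, Z=3766041.6232
→ Helmert 7p (PV): X=-5011863.1016, Y=1133668.4131, Z=3766442.1248
→ Helmert 7p (PV): X=-5012088.6656, Y=1133447.3796, Z=3766847.0099
→ geod (Bowring, a=6378388.000): φ=36.42743307°, λ=167.25731343°, h=553.7815 m
→ into stereo (λ₀=-164.8°): φ=36.42743307°, λ−λ₀=-27.94268657°
convergence γ = -27.94268657°

-27.94268657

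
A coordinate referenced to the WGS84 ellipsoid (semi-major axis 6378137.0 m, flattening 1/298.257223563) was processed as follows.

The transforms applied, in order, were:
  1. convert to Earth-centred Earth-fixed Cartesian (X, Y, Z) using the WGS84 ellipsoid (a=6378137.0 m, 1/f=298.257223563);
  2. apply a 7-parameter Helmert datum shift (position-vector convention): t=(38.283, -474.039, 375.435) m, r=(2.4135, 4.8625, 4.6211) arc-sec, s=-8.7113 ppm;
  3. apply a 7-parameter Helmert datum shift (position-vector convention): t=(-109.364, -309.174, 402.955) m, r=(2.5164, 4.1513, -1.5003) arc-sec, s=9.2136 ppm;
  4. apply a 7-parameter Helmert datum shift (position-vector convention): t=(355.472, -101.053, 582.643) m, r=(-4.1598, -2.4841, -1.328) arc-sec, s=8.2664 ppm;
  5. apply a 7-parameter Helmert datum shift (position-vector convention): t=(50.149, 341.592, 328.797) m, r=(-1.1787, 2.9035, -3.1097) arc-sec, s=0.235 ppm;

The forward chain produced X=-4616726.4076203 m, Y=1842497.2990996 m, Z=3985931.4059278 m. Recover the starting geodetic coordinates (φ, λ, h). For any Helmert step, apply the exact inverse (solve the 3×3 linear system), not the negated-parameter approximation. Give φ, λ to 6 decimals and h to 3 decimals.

start: X=-4616726.4076, Y=1842497.2991, Z=3985931.4059 m
→ Helmert⁻¹: X=-4616859.3459, Y=1842062.8939, Z=3985547.2093
→ Helmert⁻¹: X=-4617140.5174, Y=1842038.6252, Z=3985024.3795
→ Helmert⁻¹: X=-4617082.2067, Y=1842345.8515, Z=3984469.3121
→ Helmert⁻¹: X=-4617213.3404, Y=1842986.0035, Z=3983998.1728
→ geod (Bowring, a=6378137.000): φ=38.89577000°, λ=158.24031600°, h=1083.2130 m

φ=38.895770°, λ=158.240316°, h=1083.213 m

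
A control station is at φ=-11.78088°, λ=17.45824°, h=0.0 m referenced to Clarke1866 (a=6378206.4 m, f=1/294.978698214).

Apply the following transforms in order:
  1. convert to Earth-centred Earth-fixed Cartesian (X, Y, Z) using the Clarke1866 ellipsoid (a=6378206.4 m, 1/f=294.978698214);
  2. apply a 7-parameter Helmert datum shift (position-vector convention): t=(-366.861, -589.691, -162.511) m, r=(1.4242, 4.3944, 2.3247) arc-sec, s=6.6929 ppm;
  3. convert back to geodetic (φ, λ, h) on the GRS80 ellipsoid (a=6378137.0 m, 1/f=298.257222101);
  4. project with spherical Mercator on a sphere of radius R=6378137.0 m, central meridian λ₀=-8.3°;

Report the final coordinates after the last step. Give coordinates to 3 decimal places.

start: φ=-11.780880°, λ=17.458240°, h=0.000 m
→ ECEF (a=6378206.400, f=1/294.978698214): X=5957075.9330, Y=1873486.4770, Z=-1293602.6116
→ Helmert 7p (PV): X=5956700.2669, Y=1872985.3966, Z=-1293887.7588
→ geod (Bowring, a=6378137.000): φ=-11.78348535°, λ=17.45488813°, h=-380.2256 m
→ merc (R=6378137.0, λ₀=-8.3°): E=2867021.0317, N=-1321077.4806

E=2867021.032 m, N=-1321077.481 m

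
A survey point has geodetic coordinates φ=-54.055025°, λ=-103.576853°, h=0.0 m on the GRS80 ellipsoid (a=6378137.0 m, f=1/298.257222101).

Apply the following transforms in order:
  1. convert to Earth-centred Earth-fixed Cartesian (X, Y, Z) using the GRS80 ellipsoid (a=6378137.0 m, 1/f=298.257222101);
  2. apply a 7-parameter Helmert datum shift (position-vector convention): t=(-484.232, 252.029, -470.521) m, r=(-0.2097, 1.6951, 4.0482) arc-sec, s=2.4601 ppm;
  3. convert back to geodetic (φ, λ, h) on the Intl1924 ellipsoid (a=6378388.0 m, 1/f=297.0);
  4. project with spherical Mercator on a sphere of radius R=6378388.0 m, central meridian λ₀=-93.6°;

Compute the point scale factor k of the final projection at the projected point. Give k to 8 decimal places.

1.70372030

start: φ=-54.055025°, λ=-103.576853°, h=0.000 m
→ ECEF (a=6378137.000, f=1/298.257222101): X=-880840.5332, Y=-3647405.0295, Z=-5140341.3928
→ Helmert 7p (PV): X=-881297.5910, Y=-3647184.4870, Z=-5140813.6126
→ geod (Bowring, a=6378388.000): φ=-54.05907483°, λ=-103.58442786°, h=128.2906 m
→ into merc (λ₀=-93.6°): φ=-54.05907483°, λ−λ₀=-9.98442786°
scale k = 1.70372030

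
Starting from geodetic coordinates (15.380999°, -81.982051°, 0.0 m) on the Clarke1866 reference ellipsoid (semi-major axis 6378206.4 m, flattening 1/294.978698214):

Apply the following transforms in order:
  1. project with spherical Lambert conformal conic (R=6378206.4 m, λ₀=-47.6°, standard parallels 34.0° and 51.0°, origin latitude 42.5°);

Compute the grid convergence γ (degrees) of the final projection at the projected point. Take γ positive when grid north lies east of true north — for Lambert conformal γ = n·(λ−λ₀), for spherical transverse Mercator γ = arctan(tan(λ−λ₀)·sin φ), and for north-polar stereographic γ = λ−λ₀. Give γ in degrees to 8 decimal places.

-23.31453894

start: φ=15.380999°, λ=-81.982051°, h=0.000 m
→ into lcc (λ₀=-47.6°): φ=15.38099900°, λ−λ₀=-34.38205100°
convergence γ = -23.31453894°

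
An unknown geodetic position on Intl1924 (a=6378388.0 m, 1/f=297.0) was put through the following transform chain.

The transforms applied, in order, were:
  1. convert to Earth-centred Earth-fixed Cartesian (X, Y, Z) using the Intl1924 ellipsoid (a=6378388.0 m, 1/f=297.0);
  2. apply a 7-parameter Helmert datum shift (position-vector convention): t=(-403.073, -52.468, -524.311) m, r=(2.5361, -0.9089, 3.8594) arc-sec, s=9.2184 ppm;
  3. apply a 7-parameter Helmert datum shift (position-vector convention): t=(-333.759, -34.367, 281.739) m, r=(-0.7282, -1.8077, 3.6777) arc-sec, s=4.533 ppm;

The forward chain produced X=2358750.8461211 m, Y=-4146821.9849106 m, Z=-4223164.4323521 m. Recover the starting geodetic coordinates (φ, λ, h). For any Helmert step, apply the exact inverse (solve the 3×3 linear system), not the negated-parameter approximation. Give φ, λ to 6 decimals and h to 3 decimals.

start: X=2358750.8461, Y=-4146821.9849, Z=-4223164.4324 m
→ Helmert⁻¹: X=2358962.9598, Y=-4146795.9703, Z=-4223462.3404
→ Helmert⁻¹: X=2359248.0851, Y=-4146801.3416, Z=-4222858.5105
→ geod (Bowring, a=6378388.000): φ=-41.70443500°, λ=-60.36306600°, h=2457.8490 m

φ=-41.704435°, λ=-60.363066°, h=2457.849 m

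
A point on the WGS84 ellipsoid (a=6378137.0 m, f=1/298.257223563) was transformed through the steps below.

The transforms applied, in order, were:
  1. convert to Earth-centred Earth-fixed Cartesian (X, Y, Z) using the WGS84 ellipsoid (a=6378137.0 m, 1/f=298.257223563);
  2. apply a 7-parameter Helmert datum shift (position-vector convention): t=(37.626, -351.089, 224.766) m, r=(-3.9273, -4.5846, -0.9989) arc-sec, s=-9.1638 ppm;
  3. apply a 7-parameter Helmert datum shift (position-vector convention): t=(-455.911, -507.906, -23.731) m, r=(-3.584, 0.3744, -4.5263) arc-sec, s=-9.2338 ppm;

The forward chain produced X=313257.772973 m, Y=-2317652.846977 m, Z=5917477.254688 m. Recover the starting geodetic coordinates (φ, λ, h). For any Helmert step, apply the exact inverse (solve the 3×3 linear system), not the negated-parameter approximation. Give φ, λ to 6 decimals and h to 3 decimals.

start: X=313257.7730, Y=-2317652.8470, Z=5917477.2547 m
→ Helmert⁻¹: X=313756.6899, Y=-2317262.2732, Z=5917515.9326
→ Helmert⁻¹: X=313864.6821, Y=-2317043.5619, Z=5917294.2991
→ geod (Bowring, a=6378137.000): φ=68.56981600°, λ=-82.28571900°, h=2885.3090 m

φ=68.569816°, λ=-82.285719°, h=2885.309 m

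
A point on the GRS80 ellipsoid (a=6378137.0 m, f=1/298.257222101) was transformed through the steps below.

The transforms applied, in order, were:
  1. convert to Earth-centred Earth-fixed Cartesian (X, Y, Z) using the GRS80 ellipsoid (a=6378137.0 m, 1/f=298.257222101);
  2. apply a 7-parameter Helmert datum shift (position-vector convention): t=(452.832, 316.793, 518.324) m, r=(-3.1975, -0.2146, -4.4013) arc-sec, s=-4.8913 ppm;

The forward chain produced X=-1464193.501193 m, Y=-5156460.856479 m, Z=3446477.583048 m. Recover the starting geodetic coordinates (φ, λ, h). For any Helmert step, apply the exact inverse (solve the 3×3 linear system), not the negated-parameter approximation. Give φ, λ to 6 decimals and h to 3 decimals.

φ=32.907906°, λ=-105.854380°, h=937.499 m

start: X=-1464193.5012, Y=-5156460.8565, Z=3446477.5830 m
→ Helmert⁻¹: X=-1464539.8739, Y=-5156887.5415, Z=3445897.6964
→ geod (Bowring, a=6378137.000): φ=32.90790600°, λ=-105.85438000°, h=937.4990 m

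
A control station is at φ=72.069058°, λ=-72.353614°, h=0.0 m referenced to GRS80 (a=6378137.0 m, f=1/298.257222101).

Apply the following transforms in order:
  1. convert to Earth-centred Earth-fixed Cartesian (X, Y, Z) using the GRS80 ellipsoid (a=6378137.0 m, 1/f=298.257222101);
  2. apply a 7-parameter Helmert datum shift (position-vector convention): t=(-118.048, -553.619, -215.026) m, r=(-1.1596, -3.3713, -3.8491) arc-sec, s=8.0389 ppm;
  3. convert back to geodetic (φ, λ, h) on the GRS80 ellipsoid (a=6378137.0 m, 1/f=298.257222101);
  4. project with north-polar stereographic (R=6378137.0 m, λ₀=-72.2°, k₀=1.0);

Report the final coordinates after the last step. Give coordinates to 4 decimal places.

E=-5806.6502 m, N=-2012986.5276 m

start: φ=72.069058°, λ=-72.353614°, h=0.000 m
→ ECEF (a=6378137.000, f=1/298.257222101): X=597072.5941, Y=-1876937.6952, Z=6046063.1245
→ Helmert 7p (PV): X=596825.4994, Y=-1877483.5541, Z=6045917.0132
→ geod (Bowring, a=6378137.000): φ=72.06485801°, λ=-72.36527464°, h=-1.8995 m
→ stereo (R=6378137.0, λ₀=-72.2°): E=-5806.6502, N=-2012986.5276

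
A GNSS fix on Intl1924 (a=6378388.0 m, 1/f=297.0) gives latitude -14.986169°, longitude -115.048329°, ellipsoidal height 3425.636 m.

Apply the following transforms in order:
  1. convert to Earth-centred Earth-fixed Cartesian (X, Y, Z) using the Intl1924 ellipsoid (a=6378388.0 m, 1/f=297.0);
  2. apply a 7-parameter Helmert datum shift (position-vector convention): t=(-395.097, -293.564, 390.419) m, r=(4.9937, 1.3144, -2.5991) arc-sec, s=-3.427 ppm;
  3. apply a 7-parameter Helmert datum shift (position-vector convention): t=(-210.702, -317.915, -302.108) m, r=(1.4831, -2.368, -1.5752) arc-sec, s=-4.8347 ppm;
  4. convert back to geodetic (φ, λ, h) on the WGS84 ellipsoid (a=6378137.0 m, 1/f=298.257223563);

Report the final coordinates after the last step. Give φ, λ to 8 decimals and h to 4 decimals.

start: φ=-14.986169°, λ=-115.048329°, h=3425.636 m
→ ECEF (a=6378388.000, f=1/297.0): X=-2610637.3224, Y=-5586222.8552, Z=-1639527.0434
→ Helmert 7p (PV): X=-2611104.3110, Y=-5586424.6862, Z=-1639249.6126
→ Helmert 7p (PV): X=-2611326.2321, Y=-5586683.8655, Z=-1639613.9393
→ geod (Bowring, a=6378137.000): φ=-14.98485946°, λ=-115.05231420°, h=4378.2315 m

φ=-14.98485946°, λ=-115.05231420°, h=4378.2315 m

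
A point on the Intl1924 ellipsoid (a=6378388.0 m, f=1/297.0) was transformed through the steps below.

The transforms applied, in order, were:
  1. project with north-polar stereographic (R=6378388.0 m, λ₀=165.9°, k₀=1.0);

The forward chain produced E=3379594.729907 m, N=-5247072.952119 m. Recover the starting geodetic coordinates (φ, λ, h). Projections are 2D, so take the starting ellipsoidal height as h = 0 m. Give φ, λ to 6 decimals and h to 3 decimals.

φ=37.859500°, λ=-161.314762°, h=0.000 m

start: E=3379594.7299, N=-5247072.9521 m
→ stereo⁻¹: φ=37.85950000°, λ=-161.31476200°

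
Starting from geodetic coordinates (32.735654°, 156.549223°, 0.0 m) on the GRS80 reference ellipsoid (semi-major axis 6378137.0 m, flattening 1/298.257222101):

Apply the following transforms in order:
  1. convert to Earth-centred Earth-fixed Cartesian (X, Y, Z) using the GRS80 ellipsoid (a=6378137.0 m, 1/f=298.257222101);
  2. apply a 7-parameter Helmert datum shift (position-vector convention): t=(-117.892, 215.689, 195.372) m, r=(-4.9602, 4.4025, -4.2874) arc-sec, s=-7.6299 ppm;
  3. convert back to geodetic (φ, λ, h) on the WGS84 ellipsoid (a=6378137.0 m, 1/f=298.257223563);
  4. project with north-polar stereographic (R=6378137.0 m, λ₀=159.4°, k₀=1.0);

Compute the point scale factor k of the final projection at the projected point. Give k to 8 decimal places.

1.29804368

start: φ=32.735654°, λ=156.549223°, h=0.000 m
→ ECEF (a=6378137.000, f=1/298.257222101): X=-4926803.5083, Y=2137204.1494, Z=3429334.9854
→ Helmert 7p (PV): X=-4926766.1910, Y=2137588.4061, Z=3429557.9539
→ geod (Bowring, a=6378137.000): φ=32.73676639°, λ=156.54530369°, h=220.4192 m
→ into stereo (λ₀=159.4°): φ=32.73676639°, λ−λ₀=-2.85469631°
scale k = 1.29804368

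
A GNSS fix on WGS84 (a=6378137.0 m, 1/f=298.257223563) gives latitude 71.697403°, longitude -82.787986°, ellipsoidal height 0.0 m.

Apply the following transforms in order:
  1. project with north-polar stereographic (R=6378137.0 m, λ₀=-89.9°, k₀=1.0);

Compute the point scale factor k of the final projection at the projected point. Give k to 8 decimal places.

1.02595079

start: φ=71.697403°, λ=-82.787986°, h=0.000 m
→ into stereo (λ₀=-89.9°): φ=71.69740300°, λ−λ₀=7.11201400°
scale k = 1.02595079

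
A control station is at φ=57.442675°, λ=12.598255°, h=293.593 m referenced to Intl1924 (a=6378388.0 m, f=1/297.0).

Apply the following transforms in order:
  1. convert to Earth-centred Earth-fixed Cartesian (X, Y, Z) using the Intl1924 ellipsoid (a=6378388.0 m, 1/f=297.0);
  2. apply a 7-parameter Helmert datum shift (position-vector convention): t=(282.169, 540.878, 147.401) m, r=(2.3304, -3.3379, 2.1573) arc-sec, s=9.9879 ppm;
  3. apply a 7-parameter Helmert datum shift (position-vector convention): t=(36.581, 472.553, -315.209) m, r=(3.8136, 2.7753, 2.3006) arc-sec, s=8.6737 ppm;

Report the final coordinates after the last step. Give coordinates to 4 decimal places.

X=3358375.9469 m, Y=751440.7804 m, Z=5352913.0212 m

start: φ=57.442675°, λ=12.598255°, h=293.593 m
→ ECEF (a=6378388.000, f=1/297.0): X=3358025.3523, Y=750500.2153, Z=5352949.4110
→ Helmert 7p (PV): X=3358246.5859, Y=751023.2320, Z=5353213.0981
→ Helmert 7p (PV): X=3358375.9469, Y=751440.7804, Z=5352913.0212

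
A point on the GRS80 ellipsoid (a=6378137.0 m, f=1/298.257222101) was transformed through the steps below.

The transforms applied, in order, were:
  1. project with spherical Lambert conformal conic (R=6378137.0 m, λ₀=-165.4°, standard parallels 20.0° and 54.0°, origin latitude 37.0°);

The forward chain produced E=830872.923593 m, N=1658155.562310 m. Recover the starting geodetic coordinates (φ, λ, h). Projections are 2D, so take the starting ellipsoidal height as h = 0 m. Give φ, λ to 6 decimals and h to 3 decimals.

φ=51.911271°, λ=-153.127819°, h=0.000 m

start: E=830872.9236, N=1658155.5623 m
→ lcc⁻¹: φ=51.91127100°, λ=-153.12781900°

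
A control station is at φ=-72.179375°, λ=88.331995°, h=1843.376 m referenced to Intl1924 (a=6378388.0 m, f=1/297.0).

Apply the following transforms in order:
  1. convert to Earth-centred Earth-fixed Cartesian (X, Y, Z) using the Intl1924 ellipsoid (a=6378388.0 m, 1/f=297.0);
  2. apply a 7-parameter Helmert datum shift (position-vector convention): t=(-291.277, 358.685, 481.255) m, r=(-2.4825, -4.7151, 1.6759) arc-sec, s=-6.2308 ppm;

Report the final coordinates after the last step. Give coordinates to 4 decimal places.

X=56840.9178 m, Y=1958011.8353 m, Z=-6051243.7704 m

start: φ=-72.179375°, λ=88.331995°, h=1843.376 m
→ ECEF (a=6378388.000, f=1/297.0): X=57010.1180, Y=1957737.7207, Z=-6051740.4735
→ Helmert 7p (PV): X=56840.9178, Y=1958011.8353, Z=-6051243.7704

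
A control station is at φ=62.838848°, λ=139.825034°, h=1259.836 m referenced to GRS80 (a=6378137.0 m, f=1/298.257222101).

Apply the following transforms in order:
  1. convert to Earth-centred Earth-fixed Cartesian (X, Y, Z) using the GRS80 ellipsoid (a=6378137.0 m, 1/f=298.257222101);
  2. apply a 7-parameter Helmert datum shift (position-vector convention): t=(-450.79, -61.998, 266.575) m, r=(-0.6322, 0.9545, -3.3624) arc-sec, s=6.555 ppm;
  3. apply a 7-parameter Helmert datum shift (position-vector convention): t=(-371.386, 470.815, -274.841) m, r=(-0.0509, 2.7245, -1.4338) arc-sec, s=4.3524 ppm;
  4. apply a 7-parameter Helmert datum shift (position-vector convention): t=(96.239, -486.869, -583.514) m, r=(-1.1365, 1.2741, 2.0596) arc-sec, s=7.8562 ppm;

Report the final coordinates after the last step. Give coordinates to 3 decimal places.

start: φ=62.838848°, λ=139.825034°, h=1259.836 m
→ ECEF (a=6378137.000, f=1/298.257222101): X=-2231036.5347, Y=1883701.7300, Z=5652921.9311
→ Helmert 7p (PV): X=-2231445.0827, Y=1883705.7751, Z=5653230.1117
→ Helmert 7p (PV): X=-2231738.4142, Y=1884201.6953, Z=5653008.8857
→ Helmert 7p (PV): X=-2231643.6035, Y=1883738.4921, Z=5652473.1866

X=-2231643.604 m, Y=1883738.492 m, Z=5652473.187 m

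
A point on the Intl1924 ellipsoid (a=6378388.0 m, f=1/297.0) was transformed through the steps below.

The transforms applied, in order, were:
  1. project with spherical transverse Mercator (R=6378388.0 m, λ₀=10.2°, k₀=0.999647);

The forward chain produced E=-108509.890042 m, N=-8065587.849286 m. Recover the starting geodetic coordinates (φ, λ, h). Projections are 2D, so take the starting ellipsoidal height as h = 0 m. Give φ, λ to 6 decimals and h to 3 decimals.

φ=-72.450886°, λ=6.964790°, h=0.000 m

start: E=-108509.8900, N=-8065587.8493 m
→ tm⁻¹: φ=-72.45088600°, λ=6.96479000°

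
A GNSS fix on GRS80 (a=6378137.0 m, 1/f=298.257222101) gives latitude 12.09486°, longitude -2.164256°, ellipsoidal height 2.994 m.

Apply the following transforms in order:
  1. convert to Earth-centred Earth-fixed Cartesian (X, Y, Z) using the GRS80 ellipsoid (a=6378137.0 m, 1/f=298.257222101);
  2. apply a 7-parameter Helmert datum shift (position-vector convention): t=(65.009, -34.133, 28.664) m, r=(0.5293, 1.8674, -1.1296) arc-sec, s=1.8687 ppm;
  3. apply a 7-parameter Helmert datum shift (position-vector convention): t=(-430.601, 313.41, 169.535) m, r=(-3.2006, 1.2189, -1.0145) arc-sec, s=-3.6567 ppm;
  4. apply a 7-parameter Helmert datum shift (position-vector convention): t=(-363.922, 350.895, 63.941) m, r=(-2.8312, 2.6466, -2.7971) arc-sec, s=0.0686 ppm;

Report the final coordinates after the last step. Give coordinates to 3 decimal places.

start: φ=12.094860°, λ=-2.164256°, h=2.994 m
→ ECEF (a=6378137.000, f=1/298.257222101): X=6233025.5841, Y=-235554.5680, Z=1327665.7020
→ Helmert 7p (PV): X=6233112.9707, Y=-235626.6831, Z=1327639.8123
→ Helmert 7p (PV): X=6232666.2637, Y=-235322.4677, Z=1327771.3149
→ Helmert 7p (PV): X=6232316.6148, Y=-235037.8833, Z=1327758.6052

X=6232316.615 m, Y=-235037.883 m, Z=1327758.605 m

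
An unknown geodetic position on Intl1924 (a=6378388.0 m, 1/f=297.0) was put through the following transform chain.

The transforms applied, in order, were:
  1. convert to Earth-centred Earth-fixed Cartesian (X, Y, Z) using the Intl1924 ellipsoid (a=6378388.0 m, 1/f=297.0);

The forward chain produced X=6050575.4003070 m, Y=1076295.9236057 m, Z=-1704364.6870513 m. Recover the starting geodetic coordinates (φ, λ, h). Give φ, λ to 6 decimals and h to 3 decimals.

φ=-15.600246°, λ=10.086455°, h=670.949 m

start: X=6050575.4003, Y=1076295.9236, Z=-1704364.6871 m
→ geod (Bowring, a=6378388.000): φ=-15.60024600°, λ=10.08645500°, h=670.9490 m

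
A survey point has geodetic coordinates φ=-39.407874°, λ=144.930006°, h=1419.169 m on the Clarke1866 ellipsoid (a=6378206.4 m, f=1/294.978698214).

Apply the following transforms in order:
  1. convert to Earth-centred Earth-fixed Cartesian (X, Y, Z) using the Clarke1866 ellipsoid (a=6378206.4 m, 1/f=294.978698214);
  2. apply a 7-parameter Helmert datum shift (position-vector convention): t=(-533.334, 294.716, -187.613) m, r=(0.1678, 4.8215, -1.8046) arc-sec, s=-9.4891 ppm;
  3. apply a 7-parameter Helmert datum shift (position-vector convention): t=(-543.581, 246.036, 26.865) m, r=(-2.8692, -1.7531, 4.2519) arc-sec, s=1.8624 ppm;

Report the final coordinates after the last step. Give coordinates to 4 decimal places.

X=-4040955.0357 m, Y=2836488.6827 m, Z=-4028217.0738 m

start: φ=-39.407874°, λ=144.930006°, h=1419.169 m
→ ECEF (a=6378206.400, f=1/294.978698214): X=-4039815.3531, Y=2836070.2599, Z=-4028109.9899
→ Helmert 7p (PV): X=-4040379.6978, Y=2836376.6849, Z=-4028162.6416
→ Helmert 7p (PV): X=-4040955.0357, Y=2836488.6827, Z=-4028217.0738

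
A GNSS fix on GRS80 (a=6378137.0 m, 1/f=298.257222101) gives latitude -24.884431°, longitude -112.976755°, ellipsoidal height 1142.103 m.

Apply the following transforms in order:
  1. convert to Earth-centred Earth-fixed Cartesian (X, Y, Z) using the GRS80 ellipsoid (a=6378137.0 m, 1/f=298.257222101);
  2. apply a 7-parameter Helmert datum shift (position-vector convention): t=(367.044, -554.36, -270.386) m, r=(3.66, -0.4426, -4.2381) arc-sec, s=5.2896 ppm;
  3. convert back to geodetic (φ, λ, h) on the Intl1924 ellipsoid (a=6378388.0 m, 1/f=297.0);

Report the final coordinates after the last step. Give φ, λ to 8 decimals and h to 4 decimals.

φ=-24.88686621°, λ=-112.97257826°, h=1388.0538 m

start: φ=-24.884431°, λ=-112.976755°, h=1142.103 m
→ ECEF (a=6378137.000, f=1/298.257222101): X=-2260345.9457, Y=-5331053.6503, Z=-2667947.2169
→ Helmert 7p (PV): X=-2260094.6703, Y=-5331542.4253, Z=-2668331.1612
→ geod (Bowring, a=6378388.000): φ=-24.88686621°, λ=-112.97257826°, h=1388.0538 m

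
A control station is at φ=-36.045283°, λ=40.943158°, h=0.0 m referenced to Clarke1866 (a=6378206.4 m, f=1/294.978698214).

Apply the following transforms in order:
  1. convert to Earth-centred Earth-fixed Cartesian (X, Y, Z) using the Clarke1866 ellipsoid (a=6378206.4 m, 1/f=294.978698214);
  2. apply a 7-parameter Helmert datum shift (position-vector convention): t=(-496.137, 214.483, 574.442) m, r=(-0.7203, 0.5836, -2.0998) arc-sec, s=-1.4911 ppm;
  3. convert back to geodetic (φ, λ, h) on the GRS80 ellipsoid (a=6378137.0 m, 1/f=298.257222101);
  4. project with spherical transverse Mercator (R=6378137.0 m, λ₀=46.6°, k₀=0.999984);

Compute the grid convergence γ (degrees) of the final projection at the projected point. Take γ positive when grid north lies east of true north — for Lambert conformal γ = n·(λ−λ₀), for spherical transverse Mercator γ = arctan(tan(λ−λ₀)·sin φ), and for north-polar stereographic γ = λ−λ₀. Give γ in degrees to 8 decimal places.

start: φ=-36.045283°, λ=40.943158°, h=0.000 m
→ ECEF (a=6378206.400, f=1/294.978698214): X=3900049.8387, Y=3383474.5225, Z=-3732065.0927
→ Helmert 7p (PV): X=3899571.7711, Y=3383631.2247, Z=-3731507.9359
→ geod (Bowring, a=6378137.000): φ=-36.04055487°, λ=40.94794826°, h=-549.5527 m
→ into tm (λ₀=46.6°): φ=-36.04055487°, λ−λ₀=-5.65205174°
convergence γ = 3.33249440°

3.33249440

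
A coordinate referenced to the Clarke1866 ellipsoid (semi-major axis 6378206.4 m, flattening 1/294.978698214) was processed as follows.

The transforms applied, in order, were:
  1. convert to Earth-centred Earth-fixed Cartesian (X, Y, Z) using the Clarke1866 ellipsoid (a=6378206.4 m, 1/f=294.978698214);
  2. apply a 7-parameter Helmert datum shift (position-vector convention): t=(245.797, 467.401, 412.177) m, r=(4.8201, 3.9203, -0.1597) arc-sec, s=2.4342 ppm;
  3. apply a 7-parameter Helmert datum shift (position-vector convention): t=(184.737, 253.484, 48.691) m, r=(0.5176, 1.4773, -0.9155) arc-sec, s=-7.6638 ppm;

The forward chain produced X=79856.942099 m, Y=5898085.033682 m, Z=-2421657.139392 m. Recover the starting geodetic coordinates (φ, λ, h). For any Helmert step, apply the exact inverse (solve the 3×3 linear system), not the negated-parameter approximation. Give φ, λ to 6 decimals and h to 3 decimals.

start: X=79856.9421, Y=5898085.0337, Z=-2421657.1394 m
→ Helmert⁻¹: X=79663.9830, Y=5897871.0263, Z=-2421738.6195
→ Helmert⁻¹: X=79459.4650, Y=5897332.7263, Z=-2422281.2022
→ geod (Bowring, a=6378206.400): φ=-22.46524300°, λ=89.22805500°, h=843.1670 m

φ=-22.465243°, λ=89.228055°, h=843.167 m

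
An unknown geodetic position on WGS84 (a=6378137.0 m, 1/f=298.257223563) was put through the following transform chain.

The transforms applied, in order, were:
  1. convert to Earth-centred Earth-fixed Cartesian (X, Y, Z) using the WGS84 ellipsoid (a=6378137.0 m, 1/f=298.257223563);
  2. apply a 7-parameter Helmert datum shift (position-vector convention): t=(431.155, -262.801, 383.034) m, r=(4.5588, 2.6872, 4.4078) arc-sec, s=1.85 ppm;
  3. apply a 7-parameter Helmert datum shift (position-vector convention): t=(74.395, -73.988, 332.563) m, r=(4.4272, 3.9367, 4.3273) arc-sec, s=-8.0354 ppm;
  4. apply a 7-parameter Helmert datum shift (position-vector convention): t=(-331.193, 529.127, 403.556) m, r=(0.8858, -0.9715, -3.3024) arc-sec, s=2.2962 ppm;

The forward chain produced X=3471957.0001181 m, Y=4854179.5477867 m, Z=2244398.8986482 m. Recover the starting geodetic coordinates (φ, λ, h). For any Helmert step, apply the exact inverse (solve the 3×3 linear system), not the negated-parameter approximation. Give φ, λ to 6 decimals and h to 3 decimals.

φ=20.726899°, λ=54.425573°, h=28.725 m

start: X=3471957.0001, Y=4854179.5478, Z=2244398.8986 m
→ Helmert⁻¹: X=3472213.0788, Y=4853704.5043, Z=2243952.9919
→ Helmert⁻¹: X=3472225.5929, Y=4853792.8056, Z=2243600.5469
→ Helmert⁻¹: X=3471862.5201, Y=4854022.0116, Z=2243151.3120
→ geod (Bowring, a=6378137.000): φ=20.72689900°, λ=54.42557300°, h=28.7250 m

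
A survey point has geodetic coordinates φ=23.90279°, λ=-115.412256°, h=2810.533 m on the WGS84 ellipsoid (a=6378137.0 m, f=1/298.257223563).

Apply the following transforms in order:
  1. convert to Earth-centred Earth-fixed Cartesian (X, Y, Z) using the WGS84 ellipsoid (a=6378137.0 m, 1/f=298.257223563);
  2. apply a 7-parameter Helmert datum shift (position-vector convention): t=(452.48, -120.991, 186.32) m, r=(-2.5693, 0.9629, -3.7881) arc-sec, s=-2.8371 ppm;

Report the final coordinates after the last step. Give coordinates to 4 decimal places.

X=-2504399.2212 m, Y=-5272158.9510 m, Z=2569838.9898 m

start: φ=23.902790°, λ=-115.412256°, h=2810.533 m
→ ECEF (a=6378137.000, f=1/298.257223563): X=-2504773.9794, Y=-5272130.9256, Z=2569582.5959
→ Helmert 7p (PV): X=-2504399.2212, Y=-5272158.9510, Z=2569838.9898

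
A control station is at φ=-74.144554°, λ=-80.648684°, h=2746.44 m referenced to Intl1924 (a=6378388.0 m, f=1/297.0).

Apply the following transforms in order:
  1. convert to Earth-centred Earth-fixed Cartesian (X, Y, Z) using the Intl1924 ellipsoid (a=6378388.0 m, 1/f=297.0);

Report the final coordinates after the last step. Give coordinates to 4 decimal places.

X=284165.4394 m, Y=-1725602.5518 m, Z=-6116155.0652 m

start: φ=-74.144554°, λ=-80.648684°, h=2746.440 m
→ ECEF (a=6378388.000, f=1/297.0): X=284165.4394, Y=-1725602.5518, Z=-6116155.0652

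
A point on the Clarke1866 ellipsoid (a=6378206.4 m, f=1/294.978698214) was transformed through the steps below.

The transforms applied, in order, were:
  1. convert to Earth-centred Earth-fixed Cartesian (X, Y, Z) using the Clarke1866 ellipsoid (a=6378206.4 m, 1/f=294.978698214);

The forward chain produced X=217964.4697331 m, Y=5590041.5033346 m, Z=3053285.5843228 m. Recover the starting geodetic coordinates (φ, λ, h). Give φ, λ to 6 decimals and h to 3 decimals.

start: X=217964.4697, Y=5590041.5033, Z=3053285.5843 m
→ geod (Bowring, a=6378206.400): φ=28.78903800°, λ=87.76707900°, h=50.1070 m

φ=28.789038°, λ=87.767079°, h=50.107 m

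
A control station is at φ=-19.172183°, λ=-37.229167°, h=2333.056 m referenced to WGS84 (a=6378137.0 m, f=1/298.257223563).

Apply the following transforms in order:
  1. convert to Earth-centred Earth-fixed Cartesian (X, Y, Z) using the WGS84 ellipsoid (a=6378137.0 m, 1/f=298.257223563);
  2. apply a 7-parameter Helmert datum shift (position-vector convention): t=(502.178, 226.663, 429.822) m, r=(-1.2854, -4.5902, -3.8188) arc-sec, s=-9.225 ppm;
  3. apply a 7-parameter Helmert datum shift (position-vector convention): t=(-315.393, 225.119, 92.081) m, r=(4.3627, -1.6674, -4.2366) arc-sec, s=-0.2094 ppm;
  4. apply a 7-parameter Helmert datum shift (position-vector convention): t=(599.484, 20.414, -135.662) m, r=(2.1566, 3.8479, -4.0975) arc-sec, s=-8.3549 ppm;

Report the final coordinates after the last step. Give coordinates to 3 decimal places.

X=4800741.216 m, Y=-3647119.470 m, Z=-2081740.579 m

start: φ=-19.172183°, λ=-37.229167°, h=2333.056 m
→ ECEF (a=6378137.000, f=1/298.257223563): X=4800230.9005, Y=-3647426.5297, Z=-2082127.3899
→ Helmert 7p (PV): X=4800667.6034, Y=-3647268.0654, Z=-2081548.8076
→ Helmert 7p (PV): X=4800293.1184, Y=-3647096.7598, Z=-2081494.6264
→ Helmert 7p (PV): X=4800741.2164, Y=-3647119.4700, Z=-2081740.5790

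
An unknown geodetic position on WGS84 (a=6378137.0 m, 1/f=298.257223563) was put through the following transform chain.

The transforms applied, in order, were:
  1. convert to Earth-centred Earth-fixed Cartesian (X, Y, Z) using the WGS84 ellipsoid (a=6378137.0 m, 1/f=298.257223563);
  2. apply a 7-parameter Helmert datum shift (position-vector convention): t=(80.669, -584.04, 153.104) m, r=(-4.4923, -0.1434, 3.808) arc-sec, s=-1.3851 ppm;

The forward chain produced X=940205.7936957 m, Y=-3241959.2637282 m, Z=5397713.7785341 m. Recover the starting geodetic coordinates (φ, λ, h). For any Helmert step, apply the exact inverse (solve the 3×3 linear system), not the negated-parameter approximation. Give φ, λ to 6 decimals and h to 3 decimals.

φ=58.154747°, λ=-73.827334°, h=3114.232 m

start: X=940205.7937, Y=-3241959.2637, Z=5397713.7785 m
→ Helmert⁻¹: X=940070.3354, Y=-3241514.6223, Z=5397496.8993
→ geod (Bowring, a=6378137.000): φ=58.15474700°, λ=-73.82733400°, h=3114.2320 m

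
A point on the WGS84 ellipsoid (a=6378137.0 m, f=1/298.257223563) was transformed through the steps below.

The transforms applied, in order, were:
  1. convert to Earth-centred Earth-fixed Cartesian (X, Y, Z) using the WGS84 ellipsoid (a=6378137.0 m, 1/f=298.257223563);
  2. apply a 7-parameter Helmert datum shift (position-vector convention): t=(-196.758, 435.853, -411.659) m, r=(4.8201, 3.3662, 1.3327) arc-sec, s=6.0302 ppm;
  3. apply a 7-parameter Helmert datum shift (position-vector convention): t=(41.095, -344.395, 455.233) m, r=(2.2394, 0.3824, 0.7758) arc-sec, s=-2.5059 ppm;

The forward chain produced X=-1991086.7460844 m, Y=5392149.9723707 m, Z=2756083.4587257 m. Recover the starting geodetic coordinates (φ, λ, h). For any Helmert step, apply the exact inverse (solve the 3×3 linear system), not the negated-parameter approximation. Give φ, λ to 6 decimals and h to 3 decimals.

start: X=-1991086.7461, Y=5392149.9724, Z=2756083.4587 m
→ Helmert⁻¹: X=-1991117.6569, Y=5392545.2864, Z=2755572.8933
→ Helmert⁻¹: X=-1990919.0283, Y=5392154.1808, Z=2755809.4353
→ geod (Bowring, a=6378137.000): φ=25.76530400°, λ=110.26541500°, h=322.9500 m

φ=25.765304°, λ=110.265415°, h=322.950 m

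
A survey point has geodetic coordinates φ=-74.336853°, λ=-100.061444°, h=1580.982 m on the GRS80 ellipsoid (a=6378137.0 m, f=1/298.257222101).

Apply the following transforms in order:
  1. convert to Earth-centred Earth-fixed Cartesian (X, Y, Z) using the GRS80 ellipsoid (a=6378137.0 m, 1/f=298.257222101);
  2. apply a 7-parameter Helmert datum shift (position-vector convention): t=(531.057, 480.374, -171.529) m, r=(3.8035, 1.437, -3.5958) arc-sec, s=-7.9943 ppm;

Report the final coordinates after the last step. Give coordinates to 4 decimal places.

start: φ=-74.336853°, λ=-100.061444°, h=1580.982 m
→ ECEF (a=6378137.000, f=1/298.257222101): X=-301849.0804, Y=-1701200.9889, Z=-6120717.5841
→ Helmert 7p (PV): X=-301387.9083, Y=-1700588.8885, Z=-6120869.4490

X=-301387.9083 m, Y=-1700588.8885 m, Z=-6120869.4490 m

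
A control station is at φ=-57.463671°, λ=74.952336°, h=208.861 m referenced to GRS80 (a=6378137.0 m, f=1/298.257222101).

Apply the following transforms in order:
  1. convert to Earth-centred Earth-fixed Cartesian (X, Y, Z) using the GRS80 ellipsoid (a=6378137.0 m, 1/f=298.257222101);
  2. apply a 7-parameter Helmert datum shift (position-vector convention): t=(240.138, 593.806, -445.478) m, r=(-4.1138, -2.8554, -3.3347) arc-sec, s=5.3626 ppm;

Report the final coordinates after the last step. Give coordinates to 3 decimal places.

start: φ=-57.463671°, λ=74.952336°, h=208.861 m
→ ECEF (a=6378137.000, f=1/298.257222101): X=892759.4674, Y=3320771.1105, Z=-5354023.7699
→ Helmert 7p (PV): X=893132.1985, Y=3321261.5084, Z=-5354551.8312

X=893132.199 m, Y=3321261.508 m, Z=-5354551.831 m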